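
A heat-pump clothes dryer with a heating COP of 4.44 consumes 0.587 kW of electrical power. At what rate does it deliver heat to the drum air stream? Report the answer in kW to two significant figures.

2.6 kW

Q̇_H = COP_HP × Ẇ = 4.44 × 0.5870 = 2.606 kW.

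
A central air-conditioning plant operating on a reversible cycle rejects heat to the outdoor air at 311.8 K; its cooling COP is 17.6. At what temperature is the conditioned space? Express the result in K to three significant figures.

For a Carnot refrigerator COP_R = T_C/(T_H − T_C), so T_C = COP·T_H/(1 + COP).
With T_H = 311.80 K, T_C = 17.6 × 311.80/18.60 = 295.04 K.

295 K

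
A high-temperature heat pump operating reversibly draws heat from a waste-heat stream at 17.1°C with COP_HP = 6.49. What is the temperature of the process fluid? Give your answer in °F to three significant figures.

158 °F

COP_HP = T_H/(T_H − T_C) rearranges to T_H = COP·T_C/(COP − 1).
With T_C = 290.25 K, T_H = 6.49 × 290.25/5.490 = 343.12 K.
Converting, 343.12 K = 157.94°F.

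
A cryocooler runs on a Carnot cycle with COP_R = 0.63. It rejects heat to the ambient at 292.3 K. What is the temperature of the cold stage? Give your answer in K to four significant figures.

113.0 K

For a Carnot refrigerator COP_R = T_C/(T_H − T_C), so T_C = COP·T_H/(1 + COP).
With T_H = 292.30 K, T_C = 0.63 × 292.30/1.630 = 112.97 K.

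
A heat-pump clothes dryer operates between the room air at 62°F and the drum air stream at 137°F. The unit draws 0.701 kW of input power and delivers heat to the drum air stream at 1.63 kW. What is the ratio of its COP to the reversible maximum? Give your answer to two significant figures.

COP_actual = Q̇_H/Ẇ = 1.630/0.7010 = 2.325.
In absolute terms T_C = 289.82 K and T_H = 331.48 K, so ΔT = 41.67 K.
COP_Carnot = T_H/ΔT = 331.48/41.67 = 7.956.
η_II = COP_actual/COP_Carnot = 2.325/7.956 = 0.2923.

0.29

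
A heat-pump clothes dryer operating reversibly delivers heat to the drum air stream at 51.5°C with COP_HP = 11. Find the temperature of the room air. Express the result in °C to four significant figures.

COP_HP = T_H/(T_H − T_C) gives T_H − T_C = T_H/COP.
With T_H = 324.65 K, T_C = 324.65 × (1 − 1/11) = 295.14 K.
Converting, 295.14 K = 21.99°C.

21.99 °C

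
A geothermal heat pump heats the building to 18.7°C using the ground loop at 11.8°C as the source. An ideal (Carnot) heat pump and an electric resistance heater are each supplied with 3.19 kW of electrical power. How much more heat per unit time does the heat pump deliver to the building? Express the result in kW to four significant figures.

131.7 kW

In absolute terms T_C = 284.95 K and T_H = 291.85 K, so ΔT = 6.900 K.
COP_Carnot = T_H/ΔT = 291.85/6.900 = 42.30.
The heat pump delivers Q̇_H = COP × Ẇ = 134.9 kW; the resistance heater delivers Ẇ = 3.190 kW.
Extra = (COP − 1)·Ẇ = 131.7 kW.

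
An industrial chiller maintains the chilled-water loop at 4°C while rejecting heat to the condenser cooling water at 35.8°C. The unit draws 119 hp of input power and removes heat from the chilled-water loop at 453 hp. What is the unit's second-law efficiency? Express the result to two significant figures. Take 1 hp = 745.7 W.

0.44

COP_actual = Q̇_C/Ẇ = 453.0/119.0 = 3.807.
In absolute terms T_C = 277.15 K and T_H = 308.95 K, so ΔT = 31.80 K.
COP_Carnot = T_C/ΔT = 277.15/31.80 = 8.715.
η_II = COP_actual/COP_Carnot = 3.807/8.715 = 0.4368.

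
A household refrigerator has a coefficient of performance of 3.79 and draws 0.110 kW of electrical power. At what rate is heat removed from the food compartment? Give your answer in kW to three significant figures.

0.417 kW

Q̇_C = COP × Ẇ = 3.79 × 0.1100 = 0.4169 kW.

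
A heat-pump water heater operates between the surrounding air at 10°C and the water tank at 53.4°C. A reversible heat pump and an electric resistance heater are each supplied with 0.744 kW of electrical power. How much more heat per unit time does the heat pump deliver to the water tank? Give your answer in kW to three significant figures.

In absolute terms T_C = 283.15 K and T_H = 326.55 K, so ΔT = 43.40 K.
COP_Carnot = T_H/ΔT = 326.55/43.40 = 7.524.
The heat pump delivers Q̇_H = COP × Ẇ = 5.598 kW; the resistance heater delivers Ẇ = 0.7440 kW.
Extra = (COP − 1)·Ẇ = 4.854 kW.

4.85 kW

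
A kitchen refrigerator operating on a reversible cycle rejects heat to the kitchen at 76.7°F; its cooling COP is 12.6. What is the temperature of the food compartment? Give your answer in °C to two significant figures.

For a Carnot refrigerator COP_R = T_C/(T_H − T_C), so T_C = COP·T_H/(1 + COP).
With T_H = 297.98 K, T_C = 12.6 × 297.98/13.60 = 276.07 K.
Converting, 276.07 K = 2.92°C.

2.9 °C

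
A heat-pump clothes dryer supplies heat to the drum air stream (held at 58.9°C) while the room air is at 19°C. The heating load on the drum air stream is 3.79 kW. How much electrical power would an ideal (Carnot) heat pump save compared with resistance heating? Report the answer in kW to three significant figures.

In absolute terms T_C = 292.15 K and T_H = 332.05 K, so ΔT = 39.90 K.
COP_Carnot = T_H/ΔT = 332.05/39.90 = 8.322.
Resistance heating needs Ẇ_res = Q̇_H = 3.790 kW; the reversible heat pump needs only Ẇ_hp = Q̇_H/COP = 0.4554 kW.
Saving = 3.790 − 0.4554 = 3.335 kW.

3.33 kW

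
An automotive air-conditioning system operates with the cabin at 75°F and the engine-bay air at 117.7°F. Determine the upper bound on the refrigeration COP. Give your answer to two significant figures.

In absolute terms T_C = 297.04 K and T_H = 320.76 K, so ΔT = 23.72 K.
For a reversible cycle, COP_Carnot = T_C/ΔT = 297.04/23.72 = 12.52.

13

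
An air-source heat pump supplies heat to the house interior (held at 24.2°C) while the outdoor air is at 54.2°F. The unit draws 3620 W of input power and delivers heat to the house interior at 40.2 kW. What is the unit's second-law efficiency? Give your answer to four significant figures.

Converting, Q̇_H = 40.20 kW = 40200 W, so COP_actual = Q̇_H/Ẇ = 40200/3620 = 11.10.
In absolute terms T_C = 285.48 K and T_H = 297.35 K, so ΔT = 11.87 K.
COP_Carnot = T_H/ΔT = 297.35/11.87 = 25.06.
η_II = COP_actual/COP_Carnot = 11.10/25.06 = 0.4432.

0.4432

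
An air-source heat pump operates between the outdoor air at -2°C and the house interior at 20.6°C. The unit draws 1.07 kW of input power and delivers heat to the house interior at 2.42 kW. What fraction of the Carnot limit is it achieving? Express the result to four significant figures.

0.1740

COP_actual = Q̇_H/Ẇ = 2.420/1.070 = 2.262.
In absolute terms T_C = 271.15 K and T_H = 293.75 K, so ΔT = 22.60 K.
COP_Carnot = T_H/ΔT = 293.75/22.60 = 13.00.
η_II = COP_actual/COP_Carnot = 2.262/13.00 = 0.1740.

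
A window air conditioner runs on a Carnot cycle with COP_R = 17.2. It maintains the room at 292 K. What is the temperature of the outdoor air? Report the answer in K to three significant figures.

COP_R = T_C/(T_H − T_C) gives T_H − T_C = T_C/COP.
With T_C = 292.00 K, T_H = 292.00 × (1 + 1/17.2) = 308.98 K.

309 K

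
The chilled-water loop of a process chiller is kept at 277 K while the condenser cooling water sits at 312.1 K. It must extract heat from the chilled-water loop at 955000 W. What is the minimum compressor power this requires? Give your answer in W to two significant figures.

120000 W

The reservoir spacing is ΔT = 312.1 − 277 = 35.10 K.
COP_Carnot = T_C/ΔT = 277.00/35.10 = 7.892.
Ẇ_min = Q̇/COP_Carnot = 955000/7.892 = 121000 W.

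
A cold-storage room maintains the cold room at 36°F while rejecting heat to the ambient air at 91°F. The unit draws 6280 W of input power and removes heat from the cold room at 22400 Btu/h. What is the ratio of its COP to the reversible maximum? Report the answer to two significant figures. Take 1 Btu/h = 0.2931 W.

Converting, Q̇_C = 22400 Btu/h = 6565 W, so COP_actual = Q̇_C/Ẇ = 6565/6280 = 1.045.
In absolute terms T_C = 275.37 K and T_H = 305.93 K, so ΔT = 30.56 K.
COP_Carnot = T_C/ΔT = 275.37/30.56 = 9.012.
η_II = COP_actual/COP_Carnot = 1.045/9.012 = 0.1160.

0.12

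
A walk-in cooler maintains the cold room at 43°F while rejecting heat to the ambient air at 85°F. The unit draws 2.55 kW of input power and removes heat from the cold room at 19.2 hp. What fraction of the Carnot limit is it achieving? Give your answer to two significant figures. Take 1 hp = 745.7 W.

0.47

Converting, Q̇_C = 19.20 hp = 14.32 kW, so COP_actual = Q̇_C/Ẇ = 14.32/2.550 = 5.615.
In absolute terms T_C = 279.26 K and T_H = 302.59 K, so ΔT = 23.33 K.
COP_Carnot = T_C/ΔT = 279.26/23.33 = 11.97.
η_II = COP_actual/COP_Carnot = 5.615/11.97 = 0.4691.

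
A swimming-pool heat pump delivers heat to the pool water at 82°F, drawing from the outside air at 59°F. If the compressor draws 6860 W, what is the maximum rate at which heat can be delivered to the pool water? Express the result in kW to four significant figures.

In absolute terms T_C = 288.15 K and T_H = 300.93 K, so ΔT = 12.78 K.
COP_Carnot = T_H/ΔT = 300.93/12.78 = 23.55.
Q̇_max = COP_Carnot × Ẇ = 23.55 × 6860 W = 161600 W = 161.6 kW.

161.6 kW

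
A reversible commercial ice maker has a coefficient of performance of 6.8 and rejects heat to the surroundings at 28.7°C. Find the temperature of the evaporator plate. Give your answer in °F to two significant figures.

14 °F

For a Carnot refrigerator COP_R = T_C/(T_H − T_C), so T_C = COP·T_H/(1 + COP).
With T_H = 301.85 K, T_C = 6.8 × 301.85/7.800 = 263.15 K.
Converting, 263.15 K = 14.00°F.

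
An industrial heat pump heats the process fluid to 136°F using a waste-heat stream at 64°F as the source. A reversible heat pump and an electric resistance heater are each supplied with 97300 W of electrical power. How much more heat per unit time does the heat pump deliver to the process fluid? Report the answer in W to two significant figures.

In absolute terms T_C = 290.93 K and T_H = 330.93 K, so ΔT = 40.00 K.
COP_Carnot = T_H/ΔT = 330.93/40.00 = 8.273.
The heat pump delivers Q̇_H = COP × Ẇ = 805000 W; the resistance heater delivers Ẇ = 97300 W.
Extra = (COP − 1)·Ẇ = 707700 W.

710000 W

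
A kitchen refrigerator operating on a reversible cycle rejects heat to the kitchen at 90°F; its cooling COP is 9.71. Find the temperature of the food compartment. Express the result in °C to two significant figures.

For a Carnot refrigerator COP_R = T_C/(T_H − T_C), so T_C = COP·T_H/(1 + COP).
With T_H = 305.37 K, T_C = 9.71 × 305.37/10.71 = 276.86 K.
Converting, 276.86 K = 3.71°C.

3.7 °C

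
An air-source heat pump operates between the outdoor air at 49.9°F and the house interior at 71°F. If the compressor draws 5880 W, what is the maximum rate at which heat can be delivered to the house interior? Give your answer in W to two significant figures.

In absolute terms T_C = 283.09 K and T_H = 294.82 K, so ΔT = 11.72 K.
COP_Carnot = T_H/ΔT = 294.82/11.72 = 25.15.
Q̇_max = COP_Carnot × Ẇ = 25.15 × 5880 W = 147900 W.

150000 W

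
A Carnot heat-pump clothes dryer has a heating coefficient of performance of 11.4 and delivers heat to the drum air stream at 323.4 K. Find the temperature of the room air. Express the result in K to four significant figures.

295.0 K

COP_HP = T_H/(T_H − T_C) gives T_H − T_C = T_H/COP.
With T_H = 323.40 K, T_C = 323.40 × (1 − 1/11.4) = 295.03 K.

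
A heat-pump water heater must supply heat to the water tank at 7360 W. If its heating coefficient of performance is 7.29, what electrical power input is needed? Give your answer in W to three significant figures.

1010 W

Ẇ = Q̇_H/COP_HP = 7360/7.29 = 1010 W.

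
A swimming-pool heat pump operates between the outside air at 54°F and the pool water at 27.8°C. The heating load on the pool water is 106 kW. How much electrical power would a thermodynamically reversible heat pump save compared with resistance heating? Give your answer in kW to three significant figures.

In absolute terms T_C = 285.37 K and T_H = 300.95 K, so ΔT = 15.58 K.
COP_Carnot = T_H/ΔT = 300.95/15.58 = 19.32.
Resistance heating needs Ẇ_res = Q̇_H = 106.0 kW; the reversible heat pump needs only Ẇ_hp = Q̇_H/COP = 5.487 kW.
Saving = 106.0 − 5.487 = 100.5 kW.

101 kW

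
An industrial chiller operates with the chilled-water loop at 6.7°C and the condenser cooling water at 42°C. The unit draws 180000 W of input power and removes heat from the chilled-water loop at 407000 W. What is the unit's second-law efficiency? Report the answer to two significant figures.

COP_actual = Q̇_C/Ẇ = 407000/180000 = 2.261.
In absolute terms T_C = 279.85 K and T_H = 315.15 K, so ΔT = 35.30 K.
COP_Carnot = T_C/ΔT = 279.85/35.30 = 7.928.
η_II = COP_actual/COP_Carnot = 2.261/7.928 = 0.2852.

0.29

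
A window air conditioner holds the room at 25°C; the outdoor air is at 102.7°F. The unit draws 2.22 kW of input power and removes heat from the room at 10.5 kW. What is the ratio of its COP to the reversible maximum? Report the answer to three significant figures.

COP_actual = Q̇_C/Ẇ = 10.50/2.220 = 4.730.
In absolute terms T_C = 298.15 K and T_H = 312.43 K, so ΔT = 14.28 K.
COP_Carnot = T_C/ΔT = 298.15/14.28 = 20.88.
η_II = COP_actual/COP_Carnot = 4.730/20.88 = 0.2265.

0.226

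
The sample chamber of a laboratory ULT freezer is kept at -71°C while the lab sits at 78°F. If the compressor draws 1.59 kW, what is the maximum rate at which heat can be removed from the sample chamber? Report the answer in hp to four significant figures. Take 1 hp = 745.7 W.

4.464 hp

In absolute terms T_C = 202.15 K and T_H = 298.71 K, so ΔT = 96.56 K.
COP_Carnot = T_C/ΔT = 202.15/96.56 = 2.094.
Q̇_max = COP_Carnot × Ẇ = 2.094 × 1.590 kW = 3.329 kW = 4.464 hp.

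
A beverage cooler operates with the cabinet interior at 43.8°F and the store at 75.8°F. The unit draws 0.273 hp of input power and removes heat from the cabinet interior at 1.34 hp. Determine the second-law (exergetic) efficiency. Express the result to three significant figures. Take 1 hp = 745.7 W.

COP_actual = Q̇_C/Ẇ = 1.340/0.2730 = 4.908.
In absolute terms T_C = 279.71 K and T_H = 297.48 K, so ΔT = 17.78 K.
COP_Carnot = T_C/ΔT = 279.71/17.78 = 15.73.
η_II = COP_actual/COP_Carnot = 4.908/15.73 = 0.3120.

0.312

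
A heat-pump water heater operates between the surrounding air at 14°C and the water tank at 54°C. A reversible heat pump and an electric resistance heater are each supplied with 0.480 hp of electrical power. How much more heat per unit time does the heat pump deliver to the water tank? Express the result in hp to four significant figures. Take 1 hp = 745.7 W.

In absolute terms T_C = 287.15 K and T_H = 327.15 K, so ΔT = 40.00 K.
COP_Carnot = T_H/ΔT = 327.15/40.00 = 8.179.
The heat pump delivers Q̇_H = COP × Ẇ = 3.926 hp; the resistance heater delivers Ẇ = 0.4800 hp.
Extra = (COP − 1)·Ẇ = 3.446 hp.

3.446 hp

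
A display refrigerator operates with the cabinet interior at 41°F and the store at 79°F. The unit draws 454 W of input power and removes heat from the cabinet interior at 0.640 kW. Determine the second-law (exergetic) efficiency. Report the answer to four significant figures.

Converting, Q̇_C = 0.6400 kW = 640.0 W, so COP_actual = Q̇_C/Ẇ = 640.0/454.0 = 1.410.
In absolute terms T_C = 278.15 K and T_H = 299.26 K, so ΔT = 21.11 K.
COP_Carnot = T_C/ΔT = 278.15/21.11 = 13.18.
η_II = COP_actual/COP_Carnot = 1.410/13.18 = 0.1070.

0.1070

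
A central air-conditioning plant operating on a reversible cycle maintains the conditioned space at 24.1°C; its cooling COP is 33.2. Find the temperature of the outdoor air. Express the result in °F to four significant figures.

COP_R = T_C/(T_H − T_C) gives T_H − T_C = T_C/COP.
With T_C = 297.25 K, T_H = 297.25 × (1 + 1/33.2) = 306.20 K.
Converting, 306.20 K = 91.50°F.

91.50 °F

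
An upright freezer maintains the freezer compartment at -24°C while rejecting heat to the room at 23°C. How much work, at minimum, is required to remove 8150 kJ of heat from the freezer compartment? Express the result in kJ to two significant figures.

1500 kJ

In absolute terms T_C = 249.15 K and T_H = 296.15 K, so ΔT = 47.00 K.
The reversible limit is COP_R = T_C/ΔT = 5.301, so W_min = Q_C/COP = Q_C·ΔT/T_C.
W_min = 8150 × 47.00/249.15 = 1537 kJ.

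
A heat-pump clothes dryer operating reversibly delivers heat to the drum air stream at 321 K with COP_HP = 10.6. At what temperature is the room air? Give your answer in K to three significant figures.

291 K

COP_HP = T_H/(T_H − T_C) gives T_H − T_C = T_H/COP.
With T_H = 321.00 K, T_C = 321.00 × (1 − 1/10.6) = 290.72 K.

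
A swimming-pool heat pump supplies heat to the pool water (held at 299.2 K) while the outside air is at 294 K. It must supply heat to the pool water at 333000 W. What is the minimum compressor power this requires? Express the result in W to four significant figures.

5787 W

The reservoir spacing is ΔT = 299.2 − 294 = 5.200 K.
COP_Carnot = T_H/ΔT = 299.20/5.200 = 57.54.
Ẇ_min = Q̇/COP_Carnot = 333000/57.54 = 5787 W.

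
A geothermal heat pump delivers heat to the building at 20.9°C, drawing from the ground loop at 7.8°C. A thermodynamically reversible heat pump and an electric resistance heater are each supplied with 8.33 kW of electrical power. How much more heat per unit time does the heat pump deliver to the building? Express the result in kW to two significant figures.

In absolute terms T_C = 280.95 K and T_H = 294.05 K, so ΔT = 13.10 K.
COP_Carnot = T_H/ΔT = 294.05/13.10 = 22.45.
The heat pump delivers Q̇_H = COP × Ẇ = 187.0 kW; the resistance heater delivers Ẇ = 8.330 kW.
Extra = (COP − 1)·Ẇ = 178.6 kW.

180 kW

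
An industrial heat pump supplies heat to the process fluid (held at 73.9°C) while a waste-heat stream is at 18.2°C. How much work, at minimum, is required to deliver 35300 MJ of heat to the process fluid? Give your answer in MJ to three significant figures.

In absolute terms T_C = 291.35 K and T_H = 347.05 K, so ΔT = 55.70 K.
The reversible limit is COP_HP = T_H/ΔT = 6.231, so W_min = Q_H/COP = Q_H·ΔT/T_H.
W_min = 35300 × 55.70/347.05 = 5665 MJ.

5670 MJ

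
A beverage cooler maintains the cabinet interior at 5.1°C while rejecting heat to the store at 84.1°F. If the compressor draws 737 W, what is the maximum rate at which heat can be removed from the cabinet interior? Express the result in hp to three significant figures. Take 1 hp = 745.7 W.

In absolute terms T_C = 278.25 K and T_H = 302.09 K, so ΔT = 23.84 K.
COP_Carnot = T_C/ΔT = 278.25/23.84 = 11.67.
Q̇_max = COP_Carnot × Ẇ = 11.67 × 737.0 W = 8600 W = 11.53 hp.

11.5 hp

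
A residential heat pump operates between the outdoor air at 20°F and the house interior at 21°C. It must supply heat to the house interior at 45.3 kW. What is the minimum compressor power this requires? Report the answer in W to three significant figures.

4260 W

In absolute terms T_C = 266.48 K and T_H = 294.15 K, so ΔT = 27.67 K.
COP_Carnot = T_H/ΔT = 294.15/27.67 = 10.63.
Ẇ_min = Q̇/COP_Carnot = 45.30/10.63 = 4.261 kW = 4261 W.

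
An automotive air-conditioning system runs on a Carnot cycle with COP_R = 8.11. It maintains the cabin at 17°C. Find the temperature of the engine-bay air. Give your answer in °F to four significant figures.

COP_R = T_C/(T_H − T_C) gives T_H − T_C = T_C/COP.
With T_C = 290.15 K, T_H = 290.15 × (1 + 1/8.11) = 325.93 K.
Converting, 325.93 K = 127.00°F.

127.0 °F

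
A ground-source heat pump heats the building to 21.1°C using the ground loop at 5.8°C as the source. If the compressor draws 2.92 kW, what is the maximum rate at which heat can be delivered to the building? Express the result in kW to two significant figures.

In absolute terms T_C = 278.95 K and T_H = 294.25 K, so ΔT = 15.30 K.
COP_Carnot = T_H/ΔT = 294.25/15.30 = 19.23.
Q̇_max = COP_Carnot × Ẇ = 19.23 × 2.920 kW = 56.16 kW.

56 kW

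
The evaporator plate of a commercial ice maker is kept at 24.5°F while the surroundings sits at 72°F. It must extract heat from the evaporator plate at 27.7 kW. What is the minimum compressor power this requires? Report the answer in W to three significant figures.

In absolute terms T_C = 268.98 K and T_H = 295.37 K, so ΔT = 26.39 K.
COP_Carnot = T_C/ΔT = 268.98/26.39 = 10.19.
Ẇ_min = Q̇/COP_Carnot = 27.70/10.19 = 2.718 kW = 2718 W.

2720 W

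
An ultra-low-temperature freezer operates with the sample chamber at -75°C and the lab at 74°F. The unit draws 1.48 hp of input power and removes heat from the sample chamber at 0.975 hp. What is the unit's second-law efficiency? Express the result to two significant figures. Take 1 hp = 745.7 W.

COP_actual = Q̇_C/Ẇ = 0.9750/1.480 = 0.6588.
In absolute terms T_C = 198.15 K and T_H = 296.48 K, so ΔT = 98.33 K.
COP_Carnot = T_C/ΔT = 198.15/98.33 = 2.015.
η_II = COP_actual/COP_Carnot = 0.6588/2.015 = 0.3269.

0.33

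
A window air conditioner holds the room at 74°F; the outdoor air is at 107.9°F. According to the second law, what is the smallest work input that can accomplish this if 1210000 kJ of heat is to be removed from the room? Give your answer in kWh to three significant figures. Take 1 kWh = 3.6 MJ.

21.4 kWh

In absolute terms T_C = 296.48 K and T_H = 315.32 K, so ΔT = 18.83 K.
The reversible limit is COP_R = T_C/ΔT = 15.74, so W_min = Q_C/COP = Q_C·ΔT/T_C.
W_min = 1210000 × 18.83/296.48 = 76860 kJ = 21.35 kWh.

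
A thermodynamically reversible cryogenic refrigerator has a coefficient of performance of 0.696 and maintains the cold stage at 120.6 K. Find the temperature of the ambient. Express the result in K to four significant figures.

COP_R = T_C/(T_H − T_C) gives T_H − T_C = T_C/COP.
With T_C = 120.60 K, T_H = 120.60 × (1 + 1/0.696) = 293.88 K.

293.9 K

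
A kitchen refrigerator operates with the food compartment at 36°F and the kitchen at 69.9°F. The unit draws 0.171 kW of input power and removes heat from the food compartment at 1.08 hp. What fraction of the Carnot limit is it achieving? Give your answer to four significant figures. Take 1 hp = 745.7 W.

Converting, Q̇_C = 1.080 hp = 0.8054 kW, so COP_actual = Q̇_C/Ẇ = 0.8054/0.1710 = 4.710.
In absolute terms T_C = 275.37 K and T_H = 294.21 K, so ΔT = 18.83 K.
COP_Carnot = T_C/ΔT = 275.37/18.83 = 14.62.
η_II = COP_actual/COP_Carnot = 4.710/14.62 = 0.3221.

0.3221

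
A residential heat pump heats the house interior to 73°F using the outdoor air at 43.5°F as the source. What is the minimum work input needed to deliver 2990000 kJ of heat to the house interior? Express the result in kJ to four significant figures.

165600 kJ

In absolute terms T_C = 279.54 K and T_H = 295.93 K, so ΔT = 16.39 K.
The reversible limit is COP_HP = T_H/ΔT = 18.06, so W_min = Q_H/COP = Q_H·ΔT/T_H.
W_min = 2990000 × 16.39/295.93 = 165600 kJ.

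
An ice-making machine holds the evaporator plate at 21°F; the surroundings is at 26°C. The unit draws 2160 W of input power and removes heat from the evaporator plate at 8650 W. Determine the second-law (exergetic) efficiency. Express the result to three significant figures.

COP_actual = Q̇_C/Ẇ = 8650/2160 = 4.005.
In absolute terms T_C = 267.04 K and T_H = 299.15 K, so ΔT = 32.11 K.
COP_Carnot = T_C/ΔT = 267.04/32.11 = 8.316.
η_II = COP_actual/COP_Carnot = 4.005/8.316 = 0.4816.

0.482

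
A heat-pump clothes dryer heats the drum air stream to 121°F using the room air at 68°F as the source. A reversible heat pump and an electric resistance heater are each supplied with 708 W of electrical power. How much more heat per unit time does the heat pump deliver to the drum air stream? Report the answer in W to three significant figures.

In absolute terms T_C = 293.15 K and T_H = 322.59 K, so ΔT = 29.44 K.
COP_Carnot = T_H/ΔT = 322.59/29.44 = 10.96.
The heat pump delivers Q̇_H = COP × Ẇ = 7757 W; the resistance heater delivers Ẇ = 708.0 W.
Extra = (COP − 1)·Ẇ = 7049 W.

7050 W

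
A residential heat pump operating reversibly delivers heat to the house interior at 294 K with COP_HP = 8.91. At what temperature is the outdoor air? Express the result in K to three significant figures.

COP_HP = T_H/(T_H − T_C) gives T_H − T_C = T_H/COP.
With T_H = 294.00 K, T_C = 294.00 × (1 − 1/8.91) = 261.00 K.

261 K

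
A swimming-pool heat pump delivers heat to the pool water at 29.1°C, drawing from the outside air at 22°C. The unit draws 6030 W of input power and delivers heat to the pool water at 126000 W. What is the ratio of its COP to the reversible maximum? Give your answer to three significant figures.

0.491

COP_actual = Q̇_H/Ẇ = 126000/6030 = 20.90.
In absolute terms T_C = 295.15 K and T_H = 302.25 K, so ΔT = 7.100 K.
COP_Carnot = T_H/ΔT = 302.25/7.100 = 42.57.
η_II = COP_actual/COP_Carnot = 20.90/42.57 = 0.4908.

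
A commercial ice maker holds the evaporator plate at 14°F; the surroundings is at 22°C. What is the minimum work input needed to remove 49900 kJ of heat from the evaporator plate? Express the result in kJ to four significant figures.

In absolute terms T_C = 263.15 K and T_H = 295.15 K, so ΔT = 32.00 K.
The reversible limit is COP_R = T_C/ΔT = 8.223, so W_min = Q_C/COP = Q_C·ΔT/T_C.
W_min = 49900 × 32.00/263.15 = 6068 kJ.

6068 kJ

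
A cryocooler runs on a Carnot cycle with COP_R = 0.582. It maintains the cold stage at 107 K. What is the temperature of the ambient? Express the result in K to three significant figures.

291 K

COP_R = T_C/(T_H − T_C) gives T_H − T_C = T_C/COP.
With T_C = 107.00 K, T_H = 107.00 × (1 + 1/0.582) = 290.85 K.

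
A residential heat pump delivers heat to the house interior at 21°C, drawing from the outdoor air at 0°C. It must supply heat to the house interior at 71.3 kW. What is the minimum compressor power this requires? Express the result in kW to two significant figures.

In absolute terms T_C = 273.15 K and T_H = 294.15 K, so ΔT = 21.00 K.
COP_Carnot = T_H/ΔT = 294.15/21.00 = 14.01.
Ẇ_min = Q̇/COP_Carnot = 71.30/14.01 = 5.090 kW.

5.1 kW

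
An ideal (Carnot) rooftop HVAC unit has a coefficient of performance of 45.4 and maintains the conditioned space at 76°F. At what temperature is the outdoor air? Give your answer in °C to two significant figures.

31 °C

COP_R = T_C/(T_H − T_C) gives T_H − T_C = T_C/COP.
With T_C = 297.59 K, T_H = 297.59 × (1 + 1/45.4) = 304.15 K.
Converting, 304.15 K = 31.00°C.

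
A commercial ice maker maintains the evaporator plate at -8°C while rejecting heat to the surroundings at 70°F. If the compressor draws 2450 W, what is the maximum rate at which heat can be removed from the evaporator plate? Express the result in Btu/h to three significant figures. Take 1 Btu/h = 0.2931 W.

In absolute terms T_C = 265.15 K and T_H = 294.26 K, so ΔT = 29.11 K.
COP_Carnot = T_C/ΔT = 265.15/29.11 = 9.108.
Q̇_max = COP_Carnot × Ẇ = 9.108 × 2450 W = 22320 W = 76130 Btu/h.

76100 Btu/h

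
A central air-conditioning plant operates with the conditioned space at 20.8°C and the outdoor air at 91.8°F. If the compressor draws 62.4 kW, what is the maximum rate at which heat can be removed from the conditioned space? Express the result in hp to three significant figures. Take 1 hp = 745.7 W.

1980 hp

In absolute terms T_C = 293.95 K and T_H = 306.37 K, so ΔT = 12.42 K.
COP_Carnot = T_C/ΔT = 293.95/12.42 = 23.66.
Q̇_max = COP_Carnot × Ẇ = 23.66 × 62.40 kW = 1477 kW = 1980 hp.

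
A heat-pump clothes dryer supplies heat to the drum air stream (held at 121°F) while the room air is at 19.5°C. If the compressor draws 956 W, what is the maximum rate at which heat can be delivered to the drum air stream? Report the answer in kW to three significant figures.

In absolute terms T_C = 292.65 K and T_H = 322.59 K, so ΔT = 29.94 K.
COP_Carnot = T_H/ΔT = 322.59/29.94 = 10.77.
Q̇_max = COP_Carnot × Ẇ = 10.77 × 956.0 W = 10300 W = 10.30 kW.

10.3 kW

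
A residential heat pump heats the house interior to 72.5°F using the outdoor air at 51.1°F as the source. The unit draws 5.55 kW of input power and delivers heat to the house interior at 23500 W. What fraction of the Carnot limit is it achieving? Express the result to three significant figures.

Converting, Q̇_H = 23500 W = 23.50 kW, so COP_actual = Q̇_H/Ẇ = 23.50/5.550 = 4.234.
In absolute terms T_C = 283.76 K and T_H = 295.65 K, so ΔT = 11.89 K.
COP_Carnot = T_H/ΔT = 295.65/11.89 = 24.87.
η_II = COP_actual/COP_Carnot = 4.234/24.87 = 0.1703.

0.170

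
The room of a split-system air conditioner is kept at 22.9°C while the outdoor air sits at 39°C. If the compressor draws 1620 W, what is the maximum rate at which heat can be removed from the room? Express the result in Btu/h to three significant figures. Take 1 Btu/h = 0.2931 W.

102000 Btu/h

In absolute terms T_C = 296.05 K and T_H = 312.15 K, so ΔT = 16.10 K.
COP_Carnot = T_C/ΔT = 296.05/16.10 = 18.39.
Q̇_max = COP_Carnot × Ẇ = 18.39 × 1620 W = 29790 W = 101600 Btu/h.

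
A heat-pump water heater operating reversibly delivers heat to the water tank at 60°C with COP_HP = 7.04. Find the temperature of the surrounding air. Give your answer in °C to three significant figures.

12.7 °C

COP_HP = T_H/(T_H − T_C) gives T_H − T_C = T_H/COP.
With T_H = 333.15 K, T_C = 333.15 × (1 − 1/7.04) = 285.83 K.
Converting, 285.83 K = 12.68°C.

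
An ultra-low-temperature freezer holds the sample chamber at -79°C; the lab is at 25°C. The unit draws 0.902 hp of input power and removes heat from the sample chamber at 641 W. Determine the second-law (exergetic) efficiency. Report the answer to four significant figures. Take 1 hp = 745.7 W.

Converting, Q̇_C = 641.0 W = 0.8596 hp, so COP_actual = Q̇_C/Ẇ = 0.8596/0.9020 = 0.9530.
In absolute terms T_C = 194.15 K and T_H = 298.15 K, so ΔT = 104.0 K.
COP_Carnot = T_C/ΔT = 194.15/104.0 = 1.867.
η_II = COP_actual/COP_Carnot = 0.9530/1.867 = 0.5105.

0.5105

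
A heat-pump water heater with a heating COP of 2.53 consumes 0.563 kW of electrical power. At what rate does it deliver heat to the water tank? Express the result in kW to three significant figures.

Q̇_H = COP_HP × Ẇ = 2.53 × 0.5630 = 1.424 kW.

1.42 kW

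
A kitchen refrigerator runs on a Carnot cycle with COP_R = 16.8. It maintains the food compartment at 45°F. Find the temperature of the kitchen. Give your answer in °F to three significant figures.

75.0 °F

COP_R = T_C/(T_H − T_C) gives T_H − T_C = T_C/COP.
With T_C = 280.37 K, T_H = 280.37 × (1 + 1/16.8) = 297.06 K.
Converting, 297.06 K = 75.04°F.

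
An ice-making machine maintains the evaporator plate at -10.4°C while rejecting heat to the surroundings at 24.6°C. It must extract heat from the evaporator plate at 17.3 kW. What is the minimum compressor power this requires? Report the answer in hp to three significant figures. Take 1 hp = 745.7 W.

In absolute terms T_C = 262.75 K and T_H = 297.75 K, so ΔT = 35.00 K.
COP_Carnot = T_C/ΔT = 262.75/35.00 = 7.507.
Ẇ_min = Q̇/COP_Carnot = 17.30/7.507 = 2.304 kW = 3.090 hp.

3.09 hp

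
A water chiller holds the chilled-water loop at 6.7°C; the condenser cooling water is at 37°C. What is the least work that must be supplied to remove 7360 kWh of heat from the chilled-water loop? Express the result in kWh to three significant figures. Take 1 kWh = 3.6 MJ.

797 kWh

In absolute terms T_C = 279.85 K and T_H = 310.15 K, so ΔT = 30.30 K.
The reversible limit is COP_R = T_C/ΔT = 9.236, so W_min = Q_C/COP = Q_C·ΔT/T_C.
W_min = 7360 × 30.30/279.85 = 796.9 kWh.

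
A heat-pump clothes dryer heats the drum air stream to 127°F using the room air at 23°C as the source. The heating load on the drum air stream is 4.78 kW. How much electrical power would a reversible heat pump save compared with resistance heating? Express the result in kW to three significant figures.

In absolute terms T_C = 296.15 K and T_H = 325.93 K, so ΔT = 29.78 K.
COP_Carnot = T_H/ΔT = 325.93/29.78 = 10.95.
Resistance heating needs Ẇ_res = Q̇_H = 4.780 kW; the reversible heat pump needs only Ẇ_hp = Q̇_H/COP = 0.4367 kW.
Saving = 4.780 − 0.4367 = 4.343 kW.

4.34 kW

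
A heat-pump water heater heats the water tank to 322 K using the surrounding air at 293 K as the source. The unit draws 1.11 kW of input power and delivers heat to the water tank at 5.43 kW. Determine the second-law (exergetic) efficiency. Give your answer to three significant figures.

0.441

COP_actual = Q̇_H/Ẇ = 5.430/1.110 = 4.892.
The reservoir spacing is ΔT = 322 − 293 = 29.00 K.
COP_Carnot = T_H/ΔT = 322.00/29.00 = 11.10.
η_II = COP_actual/COP_Carnot = 4.892/11.10 = 0.4406.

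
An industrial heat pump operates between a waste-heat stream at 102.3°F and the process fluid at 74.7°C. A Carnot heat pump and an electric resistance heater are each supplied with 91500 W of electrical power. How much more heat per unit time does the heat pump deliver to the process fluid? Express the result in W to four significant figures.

801400 W

In absolute terms T_C = 312.21 K and T_H = 347.85 K, so ΔT = 35.64 K.
COP_Carnot = T_H/ΔT = 347.85/35.64 = 9.759.
The heat pump delivers Q̇_H = COP × Ẇ = 892900 W; the resistance heater delivers Ẇ = 91500 W.
Extra = (COP − 1)·Ẇ = 801400 W.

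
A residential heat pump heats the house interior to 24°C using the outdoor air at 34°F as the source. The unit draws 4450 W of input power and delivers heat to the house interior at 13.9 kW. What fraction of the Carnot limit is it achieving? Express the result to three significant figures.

0.241

Converting, Q̇_H = 13.90 kW = 13900 W, so COP_actual = Q̇_H/Ẇ = 13900/4450 = 3.124.
In absolute terms T_C = 274.26 K and T_H = 297.15 K, so ΔT = 22.89 K.
COP_Carnot = T_H/ΔT = 297.15/22.89 = 12.98.
η_II = COP_actual/COP_Carnot = 3.124/12.98 = 0.2406.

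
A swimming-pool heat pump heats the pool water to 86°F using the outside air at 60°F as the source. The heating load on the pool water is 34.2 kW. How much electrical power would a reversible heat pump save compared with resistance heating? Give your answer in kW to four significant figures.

In absolute terms T_C = 288.71 K and T_H = 303.15 K, so ΔT = 14.44 K.
COP_Carnot = T_H/ΔT = 303.15/14.44 = 20.99.
Resistance heating needs Ẇ_res = Q̇_H = 34.20 kW; the reversible heat pump needs only Ẇ_hp = Q̇_H/COP = 1.630 kW.
Saving = 34.20 − 1.630 = 32.57 kW.

32.57 kW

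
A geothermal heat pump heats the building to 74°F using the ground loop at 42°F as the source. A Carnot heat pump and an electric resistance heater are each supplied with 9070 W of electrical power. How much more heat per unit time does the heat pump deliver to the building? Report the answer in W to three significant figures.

142000 W

In absolute terms T_C = 278.71 K and T_H = 296.48 K, so ΔT = 17.78 K.
COP_Carnot = T_H/ΔT = 296.48/17.78 = 16.68.
The heat pump delivers Q̇_H = COP × Ẇ = 151300 W; the resistance heater delivers Ẇ = 9070 W.
Extra = (COP − 1)·Ẇ = 142200 W.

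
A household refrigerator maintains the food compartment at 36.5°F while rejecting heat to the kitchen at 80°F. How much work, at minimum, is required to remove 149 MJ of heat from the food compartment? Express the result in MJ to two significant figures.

In absolute terms T_C = 275.65 K and T_H = 299.82 K, so ΔT = 24.17 K.
The reversible limit is COP_R = T_C/ΔT = 11.41, so W_min = Q_C/COP = Q_C·ΔT/T_C.
W_min = 149.0 × 24.17/275.65 = 13.06 MJ.

13 MJ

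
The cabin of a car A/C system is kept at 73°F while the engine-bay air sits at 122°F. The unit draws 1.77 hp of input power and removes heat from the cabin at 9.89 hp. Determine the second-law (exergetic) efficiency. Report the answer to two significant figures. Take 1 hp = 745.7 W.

0.51

COP_actual = Q̇_C/Ẇ = 9.890/1.770 = 5.588.
In absolute terms T_C = 295.93 K and T_H = 323.15 K, so ΔT = 27.22 K.
COP_Carnot = T_C/ΔT = 295.93/27.22 = 10.87.
η_II = COP_actual/COP_Carnot = 5.588/10.87 = 0.5140.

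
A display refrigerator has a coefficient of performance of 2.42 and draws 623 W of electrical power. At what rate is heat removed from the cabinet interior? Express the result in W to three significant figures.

Q̇_C = COP × Ẇ = 2.42 × 623.0 = 1508 W.

1510 W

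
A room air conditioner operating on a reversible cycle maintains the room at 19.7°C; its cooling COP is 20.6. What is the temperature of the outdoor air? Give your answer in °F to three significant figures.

COP_R = T_C/(T_H − T_C) gives T_H − T_C = T_C/COP.
With T_C = 292.85 K, T_H = 292.85 × (1 + 1/20.6) = 307.07 K.
Converting, 307.07 K = 93.05°F.

93.0 °F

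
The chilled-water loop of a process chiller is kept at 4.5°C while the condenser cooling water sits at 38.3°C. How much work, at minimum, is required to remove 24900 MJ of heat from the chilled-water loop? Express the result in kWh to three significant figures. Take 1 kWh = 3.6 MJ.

In absolute terms T_C = 277.65 K and T_H = 311.45 K, so ΔT = 33.80 K.
The reversible limit is COP_R = T_C/ΔT = 8.214, so W_min = Q_C/COP = Q_C·ΔT/T_C.
W_min = 24900 × 33.80/277.65 = 3031 MJ = 842.0 kWh.

842 kWh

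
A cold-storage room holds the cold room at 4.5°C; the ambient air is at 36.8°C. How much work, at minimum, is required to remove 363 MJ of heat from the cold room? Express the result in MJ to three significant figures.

42.2 MJ

In absolute terms T_C = 277.65 K and T_H = 309.95 K, so ΔT = 32.30 K.
The reversible limit is COP_R = T_C/ΔT = 8.596, so W_min = Q_C/COP = Q_C·ΔT/T_C.
W_min = 363.0 × 32.30/277.65 = 42.23 MJ.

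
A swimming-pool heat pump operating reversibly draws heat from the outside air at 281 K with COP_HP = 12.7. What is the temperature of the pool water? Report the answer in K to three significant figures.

COP_HP = T_H/(T_H − T_C) rearranges to T_H = COP·T_C/(COP − 1).
With T_C = 281.00 K, T_H = 12.7 × 281.00/11.70 = 305.02 K.

305 K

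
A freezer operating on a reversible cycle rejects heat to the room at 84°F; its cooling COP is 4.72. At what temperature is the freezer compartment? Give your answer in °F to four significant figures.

-11.05 °F

For a Carnot refrigerator COP_R = T_C/(T_H − T_C), so T_C = COP·T_H/(1 + COP).
With T_H = 302.04 K, T_C = 4.72 × 302.04/5.720 = 249.23 K.
Converting, 249.23 K = -11.05°F.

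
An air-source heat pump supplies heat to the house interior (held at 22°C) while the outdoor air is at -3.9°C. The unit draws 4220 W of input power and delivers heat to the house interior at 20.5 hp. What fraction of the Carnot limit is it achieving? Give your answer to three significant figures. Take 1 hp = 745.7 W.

Converting, Q̇_H = 20.50 hp = 15290 W, so COP_actual = Q̇_H/Ẇ = 15290/4220 = 3.622.
In absolute terms T_C = 269.25 K and T_H = 295.15 K, so ΔT = 25.90 K.
COP_Carnot = T_H/ΔT = 295.15/25.90 = 11.40.
η_II = COP_actual/COP_Carnot = 3.622/11.40 = 0.3179.

0.318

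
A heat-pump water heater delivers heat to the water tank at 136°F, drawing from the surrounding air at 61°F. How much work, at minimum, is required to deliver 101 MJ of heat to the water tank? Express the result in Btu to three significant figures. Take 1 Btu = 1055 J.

12100 Btu

In absolute terms T_C = 289.26 K and T_H = 330.93 K, so ΔT = 41.67 K.
The reversible limit is COP_HP = T_H/ΔT = 7.942, so W_min = Q_H/COP = Q_H·ΔT/T_H.
W_min = 101.0 × 41.67/330.93 = 12.72 MJ = 12050 Btu.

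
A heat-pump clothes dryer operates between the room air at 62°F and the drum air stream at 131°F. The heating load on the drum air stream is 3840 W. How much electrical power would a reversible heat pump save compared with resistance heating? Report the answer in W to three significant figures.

3390 W

In absolute terms T_C = 289.82 K and T_H = 328.15 K, so ΔT = 38.33 K.
COP_Carnot = T_H/ΔT = 328.15/38.33 = 8.560.
Resistance heating needs Ẇ_res = Q̇_H = 3840 W; the reversible heat pump needs only Ẇ_hp = Q̇_H/COP = 448.6 W.
Saving = 3840 − 448.6 = 3391 W.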